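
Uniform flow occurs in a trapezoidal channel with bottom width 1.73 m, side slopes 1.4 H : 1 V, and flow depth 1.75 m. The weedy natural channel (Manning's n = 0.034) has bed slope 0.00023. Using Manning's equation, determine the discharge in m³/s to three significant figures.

3.14 m³/s

A = (b + z·y)·y = (1.73 + 1.4×1.75)×1.75 = 7.315 m²
P = b + 2y√(1+z²) = 1.73 + 2×1.75×√(1+1.4²) = 7.752 m
R = A/P = 7.315/7.752 = 0.9437 m
Q = (1/n)·A·R^(2/3)·S^(1/2) = (1/0.034) × 7.315 × 0.9437^(2/3) × 0.00023^(1/2) = 3.139 m³/s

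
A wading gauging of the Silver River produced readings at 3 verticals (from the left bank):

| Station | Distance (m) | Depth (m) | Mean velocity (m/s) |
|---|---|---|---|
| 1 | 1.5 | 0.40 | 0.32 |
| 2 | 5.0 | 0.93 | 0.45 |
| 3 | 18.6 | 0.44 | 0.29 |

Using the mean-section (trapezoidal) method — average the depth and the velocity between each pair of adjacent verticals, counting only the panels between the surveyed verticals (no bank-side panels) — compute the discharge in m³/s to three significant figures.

4.34 m³/s

Panel 1-2: Δb = 3.5 m, d̄ = (0.40+0.93)/2 = 0.665, v̄ = (0.32+0.45)/2 = 0.385 → q = 3.5×0.665×0.385 = 0.8961 m³/s
Panel 2-3: Δb = 13.6 m, d̄ = (0.93+0.44)/2 = 0.685, v̄ = (0.45+0.29)/2 = 0.37 → q = 13.6×0.685×0.37 = 3.447 m³/s
Q = Σ q = 4.343 m³/s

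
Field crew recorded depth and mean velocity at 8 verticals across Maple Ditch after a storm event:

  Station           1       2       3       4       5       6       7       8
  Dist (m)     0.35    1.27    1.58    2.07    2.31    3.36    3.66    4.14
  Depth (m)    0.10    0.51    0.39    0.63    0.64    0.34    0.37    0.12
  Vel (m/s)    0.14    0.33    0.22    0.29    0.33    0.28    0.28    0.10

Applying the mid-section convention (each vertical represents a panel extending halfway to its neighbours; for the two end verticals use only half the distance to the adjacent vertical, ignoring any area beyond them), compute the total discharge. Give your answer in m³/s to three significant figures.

w_1 = (1.27 − 0.35)/2 = 0.46 m; q_1 = 0.14 × 0.10 × 0.46 = 0.006440 m³/s
w_2 = (1.58 − 0.35)/2 = 0.615 m; q_2 = 0.33 × 0.51 × 0.615 = 0.1035 m³/s
w_3 = (2.07 − 1.27)/2 = 0.4 m; q_3 = 0.22 × 0.39 × 0.4 = 0.03432 m³/s
w_4 = (2.31 − 1.58)/2 = 0.365 m; q_4 = 0.29 × 0.63 × 0.365 = 0.06669 m³/s
w_5 = (3.36 − 2.07)/2 = 0.645 m; q_5 = 0.33 × 0.64 × 0.645 = 0.1362 m³/s
w_6 = (3.66 − 2.31)/2 = 0.675 m; q_6 = 0.28 × 0.34 × 0.675 = 0.06426 m³/s
w_7 = (4.14 − 3.36)/2 = 0.39 m; q_7 = 0.28 × 0.37 × 0.39 = 0.04040 m³/s
w_8 = (4.14 − 3.66)/2 = 0.24 m; q_8 = 0.10 × 0.12 × 0.24 = 0.002880 m³/s
Q = Σ qᵢ = 0.4547 m³/s

0.455 m³/s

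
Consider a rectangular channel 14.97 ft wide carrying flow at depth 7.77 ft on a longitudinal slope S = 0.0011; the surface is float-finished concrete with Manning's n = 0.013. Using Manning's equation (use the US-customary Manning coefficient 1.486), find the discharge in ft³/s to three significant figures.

A = b·y = 14.97 × 7.77 = 116.3 ft²
P = b + 2y = 14.97 + 2×7.77 = 30.51 ft
R = A/P = 116.3/30.51 = 3.812 ft
Q = (1.486/n)·A·R^(2/3)·S^(1/2) = (1.486/0.013) × 116.3 × 3.812^(2/3) × 0.0011^(1/2) = 1076 ft³/s

1080 ft³/s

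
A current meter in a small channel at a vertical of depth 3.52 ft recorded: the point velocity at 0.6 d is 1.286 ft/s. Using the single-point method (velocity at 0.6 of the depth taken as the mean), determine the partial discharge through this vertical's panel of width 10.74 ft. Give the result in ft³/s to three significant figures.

v̄ = v₀.₆ = 1.286 ft/s
q = v̄ × d × w = 1.286 × 3.52 × 10.74 = 48.62 ft³/s

48.6 ft³/s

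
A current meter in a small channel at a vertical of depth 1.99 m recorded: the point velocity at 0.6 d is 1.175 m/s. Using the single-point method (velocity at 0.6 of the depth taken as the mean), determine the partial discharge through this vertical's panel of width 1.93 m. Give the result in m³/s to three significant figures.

v̄ = v₀.₆ = 1.175 m/s
q = v̄ × d × w = 1.175 × 1.99 × 1.93 = 4.513 m³/s

4.51 m³/s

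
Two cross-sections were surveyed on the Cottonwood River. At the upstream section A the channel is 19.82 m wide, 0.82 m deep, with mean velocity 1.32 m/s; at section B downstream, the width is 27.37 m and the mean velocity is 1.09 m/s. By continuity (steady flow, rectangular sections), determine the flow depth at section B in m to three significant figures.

Q = A₁V₁ = (19.82×0.82) × 1.32 = 21.45 m³/s
d₂ = Q/(b₂ V₂) = 21.45/(27.37×1.09) = 0.7191 m

0.719 m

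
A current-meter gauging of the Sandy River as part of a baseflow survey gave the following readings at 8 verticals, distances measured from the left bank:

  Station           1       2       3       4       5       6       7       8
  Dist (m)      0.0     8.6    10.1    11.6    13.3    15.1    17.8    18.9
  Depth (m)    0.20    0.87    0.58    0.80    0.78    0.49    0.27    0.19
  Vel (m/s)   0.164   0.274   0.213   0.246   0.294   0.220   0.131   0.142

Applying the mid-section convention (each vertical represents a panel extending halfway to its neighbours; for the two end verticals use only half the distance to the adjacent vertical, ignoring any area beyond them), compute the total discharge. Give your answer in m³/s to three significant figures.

2.57 m³/s

w_1 = (8.6 − 0.0)/2 = 4.3 m; q_1 = 0.164 × 0.20 × 4.3 = 0.1410 m³/s
w_2 = (10.1 − 0.0)/2 = 5.05 m; q_2 = 0.274 × 0.87 × 5.05 = 1.204 m³/s
w_3 = (11.6 − 8.6)/2 = 1.5 m; q_3 = 0.213 × 0.58 × 1.5 = 0.1853 m³/s
w_4 = (13.3 − 10.1)/2 = 1.6 m; q_4 = 0.246 × 0.80 × 1.6 = 0.3149 m³/s
w_5 = (15.1 − 11.6)/2 = 1.75 m; q_5 = 0.294 × 0.78 × 1.75 = 0.4013 m³/s
w_6 = (17.8 − 13.3)/2 = 2.25 m; q_6 = 0.220 × 0.49 × 2.25 = 0.2426 m³/s
w_7 = (18.9 − 15.1)/2 = 1.9 m; q_7 = 0.131 × 0.27 × 1.9 = 0.06720 m³/s
w_8 = (18.9 − 17.8)/2 = 0.55 m; q_8 = 0.142 × 0.19 × 0.55 = 0.01484 m³/s
Q = Σ qᵢ = 2.571 m³/s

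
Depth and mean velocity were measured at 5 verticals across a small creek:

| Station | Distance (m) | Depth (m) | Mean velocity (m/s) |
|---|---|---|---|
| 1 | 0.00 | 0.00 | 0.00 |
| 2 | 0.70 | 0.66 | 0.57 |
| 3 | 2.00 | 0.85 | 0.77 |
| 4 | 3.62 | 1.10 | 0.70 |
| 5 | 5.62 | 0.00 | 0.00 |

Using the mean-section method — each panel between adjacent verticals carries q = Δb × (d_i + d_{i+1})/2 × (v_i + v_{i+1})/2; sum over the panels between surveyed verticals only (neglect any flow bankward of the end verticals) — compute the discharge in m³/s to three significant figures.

Panel 1-2: Δb = 0.7 m, d̄ = (0.00+0.66)/2 = 0.33, v̄ = (0.00+0.57)/2 = 0.285 → q = 0.7×0.33×0.285 = 0.06584 m³/s
Panel 2-3: Δb = 1.3 m, d̄ = (0.66+0.85)/2 = 0.755, v̄ = (0.57+0.77)/2 = 0.67 → q = 1.3×0.755×0.67 = 0.6576 m³/s
Panel 3-4: Δb = 1.62 m, d̄ = (0.85+1.10)/2 = 0.975, v̄ = (0.77+0.70)/2 = 0.735 → q = 1.62×0.975×0.735 = 1.161 m³/s
Panel 4-5: Δb = 2 m, d̄ = (1.10+0.00)/2 = 0.55, v̄ = (0.70+0.00)/2 = 0.35 → q = 2×0.55×0.35 = 0.3850 m³/s
Q = Σ q = 2.269 m³/s

2.27 m³/s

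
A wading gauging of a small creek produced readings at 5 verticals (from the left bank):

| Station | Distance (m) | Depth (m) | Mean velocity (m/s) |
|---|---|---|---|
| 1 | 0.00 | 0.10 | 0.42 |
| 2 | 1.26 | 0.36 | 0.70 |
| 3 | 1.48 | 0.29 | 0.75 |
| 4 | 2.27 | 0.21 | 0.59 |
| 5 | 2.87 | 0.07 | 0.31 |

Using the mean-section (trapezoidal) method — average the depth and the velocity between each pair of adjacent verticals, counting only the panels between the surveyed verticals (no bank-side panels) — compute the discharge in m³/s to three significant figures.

0.384 m³/s

Panel 1-2: Δb = 1.26 m, d̄ = (0.10+0.36)/2 = 0.23, v̄ = (0.42+0.70)/2 = 0.56 → q = 1.26×0.23×0.56 = 0.1623 m³/s
Panel 2-3: Δb = 0.22 m, d̄ = (0.36+0.29)/2 = 0.325, v̄ = (0.70+0.75)/2 = 0.725 → q = 0.22×0.325×0.725 = 0.05184 m³/s
Panel 3-4: Δb = 0.79 m, d̄ = (0.29+0.21)/2 = 0.25, v̄ = (0.75+0.59)/2 = 0.67 → q = 0.79×0.25×0.67 = 0.1323 m³/s
Panel 4-5: Δb = 0.6 m, d̄ = (0.21+0.07)/2 = 0.14, v̄ = (0.59+0.31)/2 = 0.45 → q = 0.6×0.14×0.45 = 0.03780 m³/s
Q = Σ q = 0.3843 m³/s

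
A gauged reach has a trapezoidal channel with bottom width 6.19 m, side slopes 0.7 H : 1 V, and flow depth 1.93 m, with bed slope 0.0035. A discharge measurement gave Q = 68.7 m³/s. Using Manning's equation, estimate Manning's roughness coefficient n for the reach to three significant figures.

A = (b + z·y)·y = (6.19 + 0.7×1.93)×1.93 = 14.55 m²
P = b + 2y√(1+z²) = 6.19 + 2×1.93×√(1+0.7²) = 10.90 m
R = A/P = 14.55/10.90 = 1.335 m
n = (1/Q)·A·R^(2/3)·S^(1/2) = (1/68.7) × 14.55 × 1.212 × 0.05916 = 0.01520

0.0152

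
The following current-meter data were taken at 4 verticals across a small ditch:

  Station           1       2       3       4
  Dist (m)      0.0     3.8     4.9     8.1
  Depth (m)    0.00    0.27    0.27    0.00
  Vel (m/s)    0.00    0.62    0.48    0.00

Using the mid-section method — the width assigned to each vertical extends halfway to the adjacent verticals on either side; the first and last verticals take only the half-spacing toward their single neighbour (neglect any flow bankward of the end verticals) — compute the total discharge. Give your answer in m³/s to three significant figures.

w_2 = (4.9 − 0.0)/2 = 2.45 m; q_2 = 0.62 × 0.27 × 2.45 = 0.4101 m³/s
w_3 = (8.1 − 3.8)/2 = 2.15 m; q_3 = 0.48 × 0.27 × 2.15 = 0.2786 m³/s
Stations 1, 4 contribute zero (depth or velocity is 0).
Q = Σ qᵢ = 0.6888 m³/s

0.689 m³/s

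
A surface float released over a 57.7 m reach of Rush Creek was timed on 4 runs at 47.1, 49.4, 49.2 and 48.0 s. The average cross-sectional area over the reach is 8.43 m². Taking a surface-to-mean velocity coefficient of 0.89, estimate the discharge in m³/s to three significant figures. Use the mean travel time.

t̄ = (47.1 + 49.4 + 49.2 + 48.0) / 4 = 48.425 s
v_surface = L / t̄ = 57.7 / 48.425 = 1.192 m/s
v_mean = 0.89 × 1.192 = 1.060 m/s
Q = A × v_mean = 8.43 × 1.060 = 8.940 m³/s

8.94 m³/s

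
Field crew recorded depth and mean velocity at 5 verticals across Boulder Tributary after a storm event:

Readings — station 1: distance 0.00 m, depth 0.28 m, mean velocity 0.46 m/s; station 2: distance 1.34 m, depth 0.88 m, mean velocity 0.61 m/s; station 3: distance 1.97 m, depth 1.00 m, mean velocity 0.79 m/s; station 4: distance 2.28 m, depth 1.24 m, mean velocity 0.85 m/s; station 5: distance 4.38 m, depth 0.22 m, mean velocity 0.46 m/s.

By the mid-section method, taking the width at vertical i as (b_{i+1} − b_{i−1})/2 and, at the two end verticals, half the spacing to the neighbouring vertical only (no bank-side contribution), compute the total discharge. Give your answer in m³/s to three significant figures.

2.36 m³/s

w_1 = (1.34 − 0.00)/2 = 0.67 m; q_1 = 0.46 × 0.28 × 0.67 = 0.08630 m³/s
w_2 = (1.97 − 0.00)/2 = 0.985 m; q_2 = 0.61 × 0.88 × 0.985 = 0.5287 m³/s
w_3 = (2.28 − 1.34)/2 = 0.47 m; q_3 = 0.79 × 1.00 × 0.47 = 0.3713 m³/s
w_4 = (4.38 − 1.97)/2 = 1.205 m; q_4 = 0.85 × 1.24 × 1.205 = 1.270 m³/s
w_5 = (4.38 − 2.28)/2 = 1.05 m; q_5 = 0.46 × 0.22 × 1.05 = 0.1063 m³/s
Q = Σ qᵢ = 2.363 m³/s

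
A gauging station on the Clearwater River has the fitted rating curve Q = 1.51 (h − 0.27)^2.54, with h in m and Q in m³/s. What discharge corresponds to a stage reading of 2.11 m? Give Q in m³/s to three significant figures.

Q = 1.51 × (2.11 − 0.27)^2.54 = 1.51 × 1.84^2.54 = 7.106 m³/s

7.11 m³/s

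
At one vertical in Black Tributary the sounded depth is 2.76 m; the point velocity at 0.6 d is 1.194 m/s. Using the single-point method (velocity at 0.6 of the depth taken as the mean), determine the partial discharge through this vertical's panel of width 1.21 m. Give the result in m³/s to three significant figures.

3.99 m³/s

v̄ = v₀.₆ = 1.194 m/s
q = v̄ × d × w = 1.194 × 2.76 × 1.21 = 3.987 m³/s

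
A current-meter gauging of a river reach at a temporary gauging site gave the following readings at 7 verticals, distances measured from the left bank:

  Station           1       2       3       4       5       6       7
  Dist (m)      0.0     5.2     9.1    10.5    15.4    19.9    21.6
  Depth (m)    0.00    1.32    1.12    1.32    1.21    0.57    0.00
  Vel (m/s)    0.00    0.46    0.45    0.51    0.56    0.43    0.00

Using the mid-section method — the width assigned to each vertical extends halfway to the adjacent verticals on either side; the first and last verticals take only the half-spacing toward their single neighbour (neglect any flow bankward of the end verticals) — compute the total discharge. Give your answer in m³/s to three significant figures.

10.2 m³/s

w_2 = (9.1 − 0.0)/2 = 4.55 m; q_2 = 0.46 × 1.32 × 4.55 = 2.763 m³/s
w_3 = (10.5 − 5.2)/2 = 2.65 m; q_3 = 0.45 × 1.12 × 2.65 = 1.336 m³/s
w_4 = (15.4 − 9.1)/2 = 3.15 m; q_4 = 0.51 × 1.32 × 3.15 = 2.121 m³/s
w_5 = (19.9 − 10.5)/2 = 4.7 m; q_5 = 0.56 × 1.21 × 4.7 = 3.185 m³/s
w_6 = (21.6 − 15.4)/2 = 3.1 m; q_6 = 0.43 × 0.57 × 3.1 = 0.7598 m³/s
Stations 1, 7 contribute zero (depth or velocity is 0).
Q = Σ qᵢ = 10.16 m³/s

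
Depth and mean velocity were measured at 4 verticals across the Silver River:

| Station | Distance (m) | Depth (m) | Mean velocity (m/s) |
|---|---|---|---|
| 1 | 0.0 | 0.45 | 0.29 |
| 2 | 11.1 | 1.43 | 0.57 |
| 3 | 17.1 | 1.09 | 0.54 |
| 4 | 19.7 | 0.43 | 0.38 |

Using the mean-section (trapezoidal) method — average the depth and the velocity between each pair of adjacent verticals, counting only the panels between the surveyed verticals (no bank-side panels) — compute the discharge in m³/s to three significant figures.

9.59 m³/s

Panel 1-2: Δb = 11.1 m, d̄ = (0.45+1.43)/2 = 0.94, v̄ = (0.29+0.57)/2 = 0.43 → q = 11.1×0.94×0.43 = 4.487 m³/s
Panel 2-3: Δb = 6 m, d̄ = (1.43+1.09)/2 = 1.26, v̄ = (0.57+0.54)/2 = 0.555 → q = 6×1.26×0.555 = 4.196 m³/s
Panel 3-4: Δb = 2.6 m, d̄ = (1.09+0.43)/2 = 0.76, v̄ = (0.54+0.38)/2 = 0.46 → q = 2.6×0.76×0.46 = 0.9090 m³/s
Q = Σ q = 9.591 m³/s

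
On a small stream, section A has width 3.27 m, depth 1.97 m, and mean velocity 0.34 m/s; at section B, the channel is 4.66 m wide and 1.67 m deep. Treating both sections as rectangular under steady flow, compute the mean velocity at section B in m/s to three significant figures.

Q = A₁V₁ = (3.27×1.97) × 0.34 = 2.190 m³/s
A₂ = 4.66 × 1.67 = 7.782 m²
V₂ = Q/A₂ = 2.190/7.782 = 0.2814 m/s

0.281 m/s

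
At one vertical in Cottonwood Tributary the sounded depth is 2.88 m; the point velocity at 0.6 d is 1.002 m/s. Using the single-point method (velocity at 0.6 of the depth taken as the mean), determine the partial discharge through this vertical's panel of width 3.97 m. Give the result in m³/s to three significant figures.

11.5 m³/s

v̄ = v₀.₆ = 1.002 m/s
q = v̄ × d × w = 1.002 × 2.88 × 3.97 = 11.46 m³/s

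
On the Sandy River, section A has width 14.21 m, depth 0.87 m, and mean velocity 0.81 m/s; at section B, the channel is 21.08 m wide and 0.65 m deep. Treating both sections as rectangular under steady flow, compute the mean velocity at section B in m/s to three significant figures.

0.731 m/s

Q = A₁V₁ = (14.21×0.87) × 0.81 = 10.01 m³/s
A₂ = 21.08 × 0.65 = 13.70 m²
V₂ = Q/A₂ = 10.01/13.70 = 0.7308 m/s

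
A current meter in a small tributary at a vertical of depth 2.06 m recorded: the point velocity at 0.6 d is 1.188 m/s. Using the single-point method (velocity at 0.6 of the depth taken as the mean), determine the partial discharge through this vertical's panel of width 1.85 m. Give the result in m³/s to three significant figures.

4.53 m³/s

v̄ = v₀.₆ = 1.188 m/s
q = v̄ × d × w = 1.188 × 2.06 × 1.85 = 4.527 m³/s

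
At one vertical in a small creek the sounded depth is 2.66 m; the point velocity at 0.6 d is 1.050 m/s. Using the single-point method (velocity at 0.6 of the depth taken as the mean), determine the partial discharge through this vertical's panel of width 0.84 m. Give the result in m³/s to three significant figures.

v̄ = v₀.₆ = 1.050 m/s
q = v̄ × d × w = 1.050 × 2.66 × 0.84 = 2.346 m³/s

2.35 m³/s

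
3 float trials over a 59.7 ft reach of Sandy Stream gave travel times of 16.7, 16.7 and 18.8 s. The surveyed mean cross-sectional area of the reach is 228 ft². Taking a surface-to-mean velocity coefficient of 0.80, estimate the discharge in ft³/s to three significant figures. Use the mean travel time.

t̄ = (16.7 + 16.7 + 18.8) / 3 = 17.4 s
v_surface = L / t̄ = 59.7 / 17.4 = 3.431 ft/s
v_mean = 0.80 × 3.431 = 2.745 ft/s
Q = A × v_mean = 228 × 2.745 = 625.8 ft³/s

626 ft³/s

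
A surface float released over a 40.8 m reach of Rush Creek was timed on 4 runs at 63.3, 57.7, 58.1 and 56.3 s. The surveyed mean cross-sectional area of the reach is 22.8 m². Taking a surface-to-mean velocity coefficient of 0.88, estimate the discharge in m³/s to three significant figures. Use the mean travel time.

13.9 m³/s

t̄ = (63.3 + 57.7 + 58.1 + 56.3) / 4 = 58.85 s
v_surface = L / t̄ = 40.8 / 58.85 = 0.6933 m/s
v_mean = 0.88 × 0.6933 = 0.6101 m/s
Q = A × v_mean = 22.8 × 0.6101 = 13.91 m³/s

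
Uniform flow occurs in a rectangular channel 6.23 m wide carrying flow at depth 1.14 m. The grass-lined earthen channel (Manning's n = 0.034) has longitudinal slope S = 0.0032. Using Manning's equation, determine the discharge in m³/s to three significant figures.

10.5 m³/s

A = b·y = 6.23 × 1.14 = 7.102 m²
P = b + 2y = 6.23 + 2×1.14 = 8.510 m
R = A/P = 7.102/8.510 = 0.8346 m
Q = (1/n)·A·R^(2/3)·S^(1/2) = (1/0.034) × 7.102 × 0.8346^(2/3) × 0.0032^(1/2) = 10.47 m³/s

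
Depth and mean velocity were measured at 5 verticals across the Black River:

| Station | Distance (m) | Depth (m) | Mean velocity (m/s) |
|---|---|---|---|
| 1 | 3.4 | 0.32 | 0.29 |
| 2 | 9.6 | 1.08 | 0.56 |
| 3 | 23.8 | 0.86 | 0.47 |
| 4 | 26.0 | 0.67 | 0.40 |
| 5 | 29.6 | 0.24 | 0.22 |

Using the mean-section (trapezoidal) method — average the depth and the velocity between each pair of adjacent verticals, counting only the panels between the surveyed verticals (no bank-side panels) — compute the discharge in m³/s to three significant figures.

Panel 1-2: Δb = 6.2 m, d̄ = (0.32+1.08)/2 = 0.7, v̄ = (0.29+0.56)/2 = 0.425 → q = 6.2×0.7×0.425 = 1.845 m³/s
Panel 2-3: Δb = 14.2 m, d̄ = (1.08+0.86)/2 = 0.97, v̄ = (0.56+0.47)/2 = 0.515 → q = 14.2×0.97×0.515 = 7.094 m³/s
Panel 3-4: Δb = 2.2 m, d̄ = (0.86+0.67)/2 = 0.765, v̄ = (0.47+0.40)/2 = 0.435 → q = 2.2×0.765×0.435 = 0.7321 m³/s
Panel 4-5: Δb = 3.6 m, d̄ = (0.67+0.24)/2 = 0.455, v̄ = (0.40+0.22)/2 = 0.31 → q = 3.6×0.455×0.31 = 0.5078 m³/s
Q = Σ q = 10.18 m³/s

10.2 m³/s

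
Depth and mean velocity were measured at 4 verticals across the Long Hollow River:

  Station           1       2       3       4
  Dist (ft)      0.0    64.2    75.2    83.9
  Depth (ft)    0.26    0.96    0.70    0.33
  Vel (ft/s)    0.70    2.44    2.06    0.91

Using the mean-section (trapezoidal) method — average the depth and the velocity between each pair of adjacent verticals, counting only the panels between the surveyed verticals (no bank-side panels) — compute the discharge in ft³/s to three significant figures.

88.7 ft³/s

Panel 1-2: Δb = 64.2 ft, d̄ = (0.26+0.96)/2 = 0.61, v̄ = (0.70+2.44)/2 = 1.57 → q = 64.2×0.61×1.57 = 61.48 ft³/s
Panel 2-3: Δb = 11 ft, d̄ = (0.96+0.70)/2 = 0.83, v̄ = (2.44+2.06)/2 = 2.25 → q = 11×0.83×2.25 = 20.54 ft³/s
Panel 3-4: Δb = 8.7 ft, d̄ = (0.70+0.33)/2 = 0.515, v̄ = (2.06+0.91)/2 = 1.485 → q = 8.7×0.515×1.485 = 6.654 ft³/s
Q = Σ q = 88.68 ft³/s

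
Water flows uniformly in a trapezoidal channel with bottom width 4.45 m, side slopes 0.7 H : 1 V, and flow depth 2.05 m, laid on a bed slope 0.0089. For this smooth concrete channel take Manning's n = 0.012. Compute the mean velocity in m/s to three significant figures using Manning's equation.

9.25 m/s

A = (b + z·y)·y = (4.45 + 0.7×2.05)×2.05 = 12.06 m²
P = b + 2y√(1+z²) = 4.45 + 2×2.05×√(1+0.7²) = 9.455 m
R = A/P = 12.06/9.455 = 1.276 m
Q = (1/n)·A·R^(2/3)·S^(1/2) = (1/0.012) × 12.06 × 1.276^(2/3) × 0.0089^(1/2) = 111.6 m³/s
V = Q/A = 111.6/12.06 = 9.249 m/s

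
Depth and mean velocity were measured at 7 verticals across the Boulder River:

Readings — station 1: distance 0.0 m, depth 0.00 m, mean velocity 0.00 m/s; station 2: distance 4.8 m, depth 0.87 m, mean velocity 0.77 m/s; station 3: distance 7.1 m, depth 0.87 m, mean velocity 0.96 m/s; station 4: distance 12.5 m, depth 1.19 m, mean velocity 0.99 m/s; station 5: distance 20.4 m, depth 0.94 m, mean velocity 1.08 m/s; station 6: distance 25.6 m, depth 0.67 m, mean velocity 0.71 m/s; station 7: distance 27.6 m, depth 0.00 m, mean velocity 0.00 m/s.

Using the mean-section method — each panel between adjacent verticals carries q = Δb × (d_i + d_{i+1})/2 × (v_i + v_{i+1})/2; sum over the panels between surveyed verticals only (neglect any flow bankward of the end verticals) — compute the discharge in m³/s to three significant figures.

Panel 1-2: Δb = 4.8 m, d̄ = (0.00+0.87)/2 = 0.435, v̄ = (0.00+0.77)/2 = 0.385 → q = 4.8×0.435×0.385 = 0.8039 m³/s
Panel 2-3: Δb = 2.3 m, d̄ = (0.87+0.87)/2 = 0.87, v̄ = (0.77+0.96)/2 = 0.865 → q = 2.3×0.87×0.865 = 1.731 m³/s
Panel 3-4: Δb = 5.4 m, d̄ = (0.87+1.19)/2 = 1.03, v̄ = (0.96+0.99)/2 = 0.975 → q = 5.4×1.03×0.975 = 5.423 m³/s
Panel 4-5: Δb = 7.9 m, d̄ = (1.19+0.94)/2 = 1.065, v̄ = (0.99+1.08)/2 = 1.035 → q = 7.9×1.065×1.035 = 8.708 m³/s
Panel 5-6: Δb = 5.2 m, d̄ = (0.94+0.67)/2 = 0.805, v̄ = (1.08+0.71)/2 = 0.895 → q = 5.2×0.805×0.895 = 3.746 m³/s
Panel 6-7: Δb = 2 m, d̄ = (0.67+0.00)/2 = 0.335, v̄ = (0.71+0.00)/2 = 0.355 → q = 2×0.335×0.355 = 0.2379 m³/s
Q = Σ q = 20.65 m³/s

20.6 m³/s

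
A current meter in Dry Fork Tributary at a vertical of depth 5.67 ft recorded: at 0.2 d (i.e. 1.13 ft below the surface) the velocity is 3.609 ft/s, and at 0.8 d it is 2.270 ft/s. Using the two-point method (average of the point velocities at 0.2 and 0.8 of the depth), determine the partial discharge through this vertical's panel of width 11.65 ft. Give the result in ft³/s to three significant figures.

v̄ = (3.609 + 2.270) / 2 = 2.940 ft/s
q = v̄ × d × w = 2.940 × 5.67 × 11.65 = 194.2 ft³/s

194 ft³/s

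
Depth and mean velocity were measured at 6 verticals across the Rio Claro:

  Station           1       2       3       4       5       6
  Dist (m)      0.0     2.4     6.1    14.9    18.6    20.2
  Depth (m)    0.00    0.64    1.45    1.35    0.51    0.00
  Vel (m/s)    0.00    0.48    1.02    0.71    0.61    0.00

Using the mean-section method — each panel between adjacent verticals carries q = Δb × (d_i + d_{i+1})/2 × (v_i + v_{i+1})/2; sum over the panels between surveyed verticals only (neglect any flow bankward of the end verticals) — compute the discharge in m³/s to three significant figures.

Panel 1-2: Δb = 2.4 m, d̄ = (0.00+0.64)/2 = 0.32, v̄ = (0.00+0.48)/2 = 0.24 → q = 2.4×0.32×0.24 = 0.1843 m³/s
Panel 2-3: Δb = 3.7 m, d̄ = (0.64+1.45)/2 = 1.045, v̄ = (0.48+1.02)/2 = 0.75 → q = 3.7×1.045×0.75 = 2.900 m³/s
Panel 3-4: Δb = 8.8 m, d̄ = (1.45+1.35)/2 = 1.4, v̄ = (1.02+0.71)/2 = 0.865 → q = 8.8×1.4×0.865 = 10.66 m³/s
Panel 4-5: Δb = 3.7 m, d̄ = (1.35+0.51)/2 = 0.93, v̄ = (0.71+0.61)/2 = 0.66 → q = 3.7×0.93×0.66 = 2.271 m³/s
Panel 5-6: Δb = 1.6 m, d̄ = (0.51+0.00)/2 = 0.255, v̄ = (0.61+0.00)/2 = 0.305 → q = 1.6×0.255×0.305 = 0.1244 m³/s
Q = Σ q = 16.14 m³/s

16.1 m³/s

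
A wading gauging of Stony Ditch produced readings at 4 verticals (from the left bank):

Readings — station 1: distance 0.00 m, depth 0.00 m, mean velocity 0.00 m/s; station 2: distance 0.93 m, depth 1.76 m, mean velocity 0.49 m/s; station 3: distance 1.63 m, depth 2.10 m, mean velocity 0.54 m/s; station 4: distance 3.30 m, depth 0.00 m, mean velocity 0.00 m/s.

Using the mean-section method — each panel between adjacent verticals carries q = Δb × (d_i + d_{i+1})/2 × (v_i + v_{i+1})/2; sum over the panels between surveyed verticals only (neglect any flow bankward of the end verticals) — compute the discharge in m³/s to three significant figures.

Panel 1-2: Δb = 0.93 m, d̄ = (0.00+1.76)/2 = 0.88, v̄ = (0.00+0.49)/2 = 0.245 → q = 0.93×0.88×0.245 = 0.2005 m³/s
Panel 2-3: Δb = 0.7 m, d̄ = (1.76+2.10)/2 = 1.93, v̄ = (0.49+0.54)/2 = 0.515 → q = 0.7×1.93×0.515 = 0.6958 m³/s
Panel 3-4: Δb = 1.67 m, d̄ = (2.10+0.00)/2 = 1.05, v̄ = (0.54+0.00)/2 = 0.27 → q = 1.67×1.05×0.27 = 0.4734 m³/s
Q = Σ q = 1.370 m³/s

1.37 m³/s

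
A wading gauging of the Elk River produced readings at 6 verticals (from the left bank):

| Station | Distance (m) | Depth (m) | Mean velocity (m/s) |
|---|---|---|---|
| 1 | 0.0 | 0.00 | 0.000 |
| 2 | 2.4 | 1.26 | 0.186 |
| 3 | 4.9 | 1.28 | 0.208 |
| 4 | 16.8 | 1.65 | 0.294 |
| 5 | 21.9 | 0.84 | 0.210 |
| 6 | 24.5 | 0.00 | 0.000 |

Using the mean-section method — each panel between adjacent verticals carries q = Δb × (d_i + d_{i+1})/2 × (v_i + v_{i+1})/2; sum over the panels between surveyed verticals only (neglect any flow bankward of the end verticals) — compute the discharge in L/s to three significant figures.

Panel 1-2: Δb = 2.4 m, d̄ = (0.00+1.26)/2 = 0.63, v̄ = (0.000+0.186)/2 = 0.093 → q = 2.4×0.63×0.093 = 0.1406 m³/s
Panel 2-3: Δb = 2.5 m, d̄ = (1.26+1.28)/2 = 1.27, v̄ = (0.186+0.208)/2 = 0.197 → q = 2.5×1.27×0.197 = 0.6255 m³/s
Panel 3-4: Δb = 11.9 m, d̄ = (1.28+1.65)/2 = 1.465, v̄ = (0.208+0.294)/2 = 0.251 → q = 11.9×1.465×0.251 = 4.376 m³/s
Panel 4-5: Δb = 5.1 m, d̄ = (1.65+0.84)/2 = 1.245, v̄ = (0.294+0.210)/2 = 0.252 → q = 5.1×1.245×0.252 = 1.600 m³/s
Panel 5-6: Δb = 2.6 m, d̄ = (0.84+0.00)/2 = 0.42, v̄ = (0.210+0.000)/2 = 0.105 → q = 2.6×0.42×0.105 = 0.1147 m³/s
Q = Σ q = 6.857 m³/s
= 6.857 × 1000 = 6857 L/s

6860 L/s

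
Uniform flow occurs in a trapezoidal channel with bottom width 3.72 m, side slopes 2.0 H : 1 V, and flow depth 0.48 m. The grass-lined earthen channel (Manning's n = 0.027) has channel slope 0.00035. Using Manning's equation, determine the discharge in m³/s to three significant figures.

A = (b + z·y)·y = (3.72 + 2.0×0.48)×0.48 = 2.246 m²
P = b + 2y√(1+z²) = 3.72 + 2×0.48×√(1+2.0²) = 5.867 m
R = A/P = 2.246/5.867 = 0.3829 m
Q = (1/n)·A·R^(2/3)·S^(1/2) = (1/0.027) × 2.246 × 0.3829^(2/3) × 0.00035^(1/2) = 0.8208 m³/s

0.821 m³/s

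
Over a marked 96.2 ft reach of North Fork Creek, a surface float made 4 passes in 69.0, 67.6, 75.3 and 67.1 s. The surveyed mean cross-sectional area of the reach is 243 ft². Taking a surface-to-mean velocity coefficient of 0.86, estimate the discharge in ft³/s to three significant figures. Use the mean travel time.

t̄ = (69.0 + 67.6 + 75.3 + 67.1) / 4 = 69.75 s
v_surface = L / t̄ = 96.2 / 69.75 = 1.379 ft/s
v_mean = 0.86 × 1.379 = 1.186 ft/s
Q = A × v_mean = 243 × 1.186 = 288.2 ft³/s

288 ft³/s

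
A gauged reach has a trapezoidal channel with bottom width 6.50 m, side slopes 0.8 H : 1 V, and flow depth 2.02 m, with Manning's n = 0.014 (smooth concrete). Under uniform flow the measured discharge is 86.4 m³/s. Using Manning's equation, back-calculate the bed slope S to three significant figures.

A = (b + z·y)·y = (6.50 + 0.8×2.02)×2.02 = 16.39 m²
P = b + 2y√(1+z²) = 6.50 + 2×2.02×√(1+0.8²) = 11.67 m
R = A/P = 16.39/11.67 = 1.404 m
S = (Q·n / (1·A·R^(2/3)))² = (86.4×0.014 / (1×16.39×1.254))² = 0.003461

0.00346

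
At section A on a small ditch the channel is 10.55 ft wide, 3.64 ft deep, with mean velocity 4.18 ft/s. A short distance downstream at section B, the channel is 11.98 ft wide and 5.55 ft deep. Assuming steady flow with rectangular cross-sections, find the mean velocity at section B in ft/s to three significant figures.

2.41 ft/s

Q = A₁V₁ = (10.55×3.64) × 4.18 = 160.5 ft³/s
A₂ = 11.98 × 5.55 = 66.49 ft²
V₂ = Q/A₂ = 160.5/66.49 = 2.414 ft/s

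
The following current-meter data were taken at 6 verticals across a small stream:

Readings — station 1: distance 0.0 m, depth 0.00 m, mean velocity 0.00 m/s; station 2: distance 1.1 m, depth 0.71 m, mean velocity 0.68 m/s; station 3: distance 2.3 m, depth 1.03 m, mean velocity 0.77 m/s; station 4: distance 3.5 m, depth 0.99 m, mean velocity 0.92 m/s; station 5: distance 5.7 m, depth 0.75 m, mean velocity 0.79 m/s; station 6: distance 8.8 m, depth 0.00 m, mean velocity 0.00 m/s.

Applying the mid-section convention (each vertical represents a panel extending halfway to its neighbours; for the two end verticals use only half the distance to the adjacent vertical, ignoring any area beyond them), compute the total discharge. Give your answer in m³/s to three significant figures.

4.63 m³/s

w_2 = (2.3 − 0.0)/2 = 1.15 m; q_2 = 0.68 × 0.71 × 1.15 = 0.5552 m³/s
w_3 = (3.5 − 1.1)/2 = 1.2 m; q_3 = 0.77 × 1.03 × 1.2 = 0.9517 m³/s
w_4 = (5.7 − 2.3)/2 = 1.7 m; q_4 = 0.92 × 0.99 × 1.7 = 1.548 m³/s
w_5 = (8.8 − 3.5)/2 = 2.65 m; q_5 = 0.79 × 0.75 × 2.65 = 1.570 m³/s
Stations 1, 6 contribute zero (depth or velocity is 0).
Q = Σ qᵢ = 4.625 m³/s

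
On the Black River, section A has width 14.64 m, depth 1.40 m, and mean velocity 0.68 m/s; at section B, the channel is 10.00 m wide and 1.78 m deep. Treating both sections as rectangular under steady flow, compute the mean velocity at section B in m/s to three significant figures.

Q = A₁V₁ = (14.64×1.40) × 0.68 = 13.94 m³/s
A₂ = 10.00 × 1.78 = 17.80 m²
V₂ = Q/A₂ = 13.94/17.80 = 0.7830 m/s

0.783 m/s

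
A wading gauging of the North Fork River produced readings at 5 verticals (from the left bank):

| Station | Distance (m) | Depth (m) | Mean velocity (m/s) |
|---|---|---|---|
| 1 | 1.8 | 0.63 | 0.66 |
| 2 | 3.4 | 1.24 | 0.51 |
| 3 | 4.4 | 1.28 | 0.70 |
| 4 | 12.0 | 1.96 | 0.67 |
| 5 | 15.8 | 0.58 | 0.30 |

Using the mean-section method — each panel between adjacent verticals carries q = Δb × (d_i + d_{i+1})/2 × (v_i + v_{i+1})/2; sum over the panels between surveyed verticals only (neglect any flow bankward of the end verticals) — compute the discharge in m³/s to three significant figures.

12.4 m³/s

Panel 1-2: Δb = 1.6 m, d̄ = (0.63+1.24)/2 = 0.935, v̄ = (0.66+0.51)/2 = 0.585 → q = 1.6×0.935×0.585 = 0.8752 m³/s
Panel 2-3: Δb = 1 m, d̄ = (1.24+1.28)/2 = 1.26, v̄ = (0.51+0.70)/2 = 0.605 → q = 1×1.26×0.605 = 0.7623 m³/s
Panel 3-4: Δb = 7.6 m, d̄ = (1.28+1.96)/2 = 1.62, v̄ = (0.70+0.67)/2 = 0.685 → q = 7.6×1.62×0.685 = 8.434 m³/s
Panel 4-5: Δb = 3.8 m, d̄ = (1.96+0.58)/2 = 1.27, v̄ = (0.67+0.30)/2 = 0.485 → q = 3.8×1.27×0.485 = 2.341 m³/s
Q = Σ q = 12.41 m³/s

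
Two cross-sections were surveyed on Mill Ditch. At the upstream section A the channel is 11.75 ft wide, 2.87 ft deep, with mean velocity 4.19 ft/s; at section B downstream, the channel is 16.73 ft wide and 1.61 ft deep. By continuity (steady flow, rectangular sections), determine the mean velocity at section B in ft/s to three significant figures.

Q = A₁V₁ = (11.75×2.87) × 4.19 = 141.3 ft³/s
A₂ = 16.73 × 1.61 = 26.94 ft²
V₂ = Q/A₂ = 141.3/26.94 = 5.246 ft/s

5.25 ft/s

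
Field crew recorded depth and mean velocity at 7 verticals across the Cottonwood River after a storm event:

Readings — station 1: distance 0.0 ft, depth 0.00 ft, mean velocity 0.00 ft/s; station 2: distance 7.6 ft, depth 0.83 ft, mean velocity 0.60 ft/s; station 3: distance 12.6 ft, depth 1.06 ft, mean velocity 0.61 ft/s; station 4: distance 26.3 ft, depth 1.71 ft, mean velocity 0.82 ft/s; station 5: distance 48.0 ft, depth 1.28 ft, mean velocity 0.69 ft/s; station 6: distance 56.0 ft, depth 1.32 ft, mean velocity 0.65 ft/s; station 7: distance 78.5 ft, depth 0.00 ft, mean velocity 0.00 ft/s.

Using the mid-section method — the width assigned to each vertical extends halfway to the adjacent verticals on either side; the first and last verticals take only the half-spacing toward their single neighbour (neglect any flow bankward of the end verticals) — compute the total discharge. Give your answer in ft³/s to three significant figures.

60.2 ft³/s

w_2 = (12.6 − 0.0)/2 = 6.3 ft; q_2 = 0.60 × 0.83 × 6.3 = 3.137 ft³/s
w_3 = (26.3 − 7.6)/2 = 9.35 ft; q_3 = 0.61 × 1.06 × 9.35 = 6.046 ft³/s
w_4 = (48.0 − 12.6)/2 = 17.7 ft; q_4 = 0.82 × 1.71 × 17.7 = 24.82 ft³/s
w_5 = (56.0 − 26.3)/2 = 14.85 ft; q_5 = 0.69 × 1.28 × 14.85 = 13.12 ft³/s
w_6 = (78.5 − 48.0)/2 = 15.25 ft; q_6 = 0.65 × 1.32 × 15.25 = 13.08 ft³/s
Stations 1, 7 contribute zero (depth or velocity is 0).
Q = Σ qᵢ = 60.20 ft³/s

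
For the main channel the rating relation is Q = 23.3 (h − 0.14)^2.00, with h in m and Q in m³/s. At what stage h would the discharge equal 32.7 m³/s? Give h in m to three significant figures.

h − h₀ = (Q/C)^(1/b) = (32.7/23.3)^(1/2.00) = 1.185 m
h = 0.14 + 1.185 = 1.325 m

1.32 m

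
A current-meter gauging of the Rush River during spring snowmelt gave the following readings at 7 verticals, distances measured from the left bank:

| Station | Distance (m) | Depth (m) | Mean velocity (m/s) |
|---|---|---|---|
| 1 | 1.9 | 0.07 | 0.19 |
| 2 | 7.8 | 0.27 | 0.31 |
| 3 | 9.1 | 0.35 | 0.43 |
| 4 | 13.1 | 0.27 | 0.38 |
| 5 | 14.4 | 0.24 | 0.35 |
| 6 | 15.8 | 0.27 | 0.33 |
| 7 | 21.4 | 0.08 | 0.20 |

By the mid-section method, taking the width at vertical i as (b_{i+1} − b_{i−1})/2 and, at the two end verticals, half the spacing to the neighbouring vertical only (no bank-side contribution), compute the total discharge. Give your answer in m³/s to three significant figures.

w_1 = (7.8 − 1.9)/2 = 2.95 m; q_1 = 0.19 × 0.07 × 2.95 = 0.03924 m³/s
w_2 = (9.1 − 1.9)/2 = 3.6 m; q_2 = 0.31 × 0.27 × 3.6 = 0.3013 m³/s
w_3 = (13.1 − 7.8)/2 = 2.65 m; q_3 = 0.43 × 0.35 × 2.65 = 0.3988 m³/s
w_4 = (14.4 − 9.1)/2 = 2.65 m; q_4 = 0.38 × 0.27 × 2.65 = 0.2719 m³/s
w_5 = (15.8 − 13.1)/2 = 1.35 m; q_5 = 0.35 × 0.24 × 1.35 = 0.1134 m³/s
w_6 = (21.4 − 14.4)/2 = 3.5 m; q_6 = 0.33 × 0.27 × 3.5 = 0.3119 m³/s
w_7 = (21.4 − 15.8)/2 = 2.8 m; q_7 = 0.20 × 0.08 × 2.8 = 0.04480 m³/s
Q = Σ qᵢ = 1.481 m³/s

1.48 m³/s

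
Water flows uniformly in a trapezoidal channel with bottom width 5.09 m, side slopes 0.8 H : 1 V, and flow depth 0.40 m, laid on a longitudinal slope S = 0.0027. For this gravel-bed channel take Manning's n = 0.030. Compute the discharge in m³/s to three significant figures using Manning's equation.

A = (b + z·y)·y = (5.09 + 0.8×0.40)×0.40 = 2.164 m²
P = b + 2y√(1+z²) = 5.09 + 2×0.40×√(1+0.8²) = 6.114 m
R = A/P = 2.164/6.114 = 0.3539 m
Q = (1/n)·A·R^(2/3)·S^(1/2) = (1/0.030) × 2.164 × 0.3539^(2/3) × 0.0027^(1/2) = 1.875 m³/s

1.88 m³/s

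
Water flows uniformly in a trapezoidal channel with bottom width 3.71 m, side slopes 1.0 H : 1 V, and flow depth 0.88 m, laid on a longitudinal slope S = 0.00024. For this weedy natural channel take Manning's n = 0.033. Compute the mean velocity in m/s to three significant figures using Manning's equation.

0.353 m/s

A = (b + z·y)·y = (3.71 + 1.0×0.88)×0.88 = 4.039 m²
P = b + 2y√(1+z²) = 3.71 + 2×0.88×√(1+1.0²) = 6.199 m
R = A/P = 4.039/6.199 = 0.6516 m
Q = (1/n)·A·R^(2/3)·S^(1/2) = (1/0.033) × 4.039 × 0.6516^(2/3) × 0.00024^(1/2) = 1.425 m³/s
V = Q/A = 1.425/4.039 = 0.3528 m/s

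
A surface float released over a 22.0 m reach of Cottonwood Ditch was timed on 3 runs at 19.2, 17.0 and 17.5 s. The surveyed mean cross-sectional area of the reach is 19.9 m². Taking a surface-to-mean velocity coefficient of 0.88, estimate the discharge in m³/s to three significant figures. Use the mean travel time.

t̄ = (19.2 + 17.0 + 17.5) / 3 = 17.9 s
v_surface = L / t̄ = 22.0 / 17.9 = 1.229 m/s
v_mean = 0.88 × 1.229 = 1.082 m/s
Q = A × v_mean = 19.9 × 1.082 = 21.52 m³/s

21.5 m³/s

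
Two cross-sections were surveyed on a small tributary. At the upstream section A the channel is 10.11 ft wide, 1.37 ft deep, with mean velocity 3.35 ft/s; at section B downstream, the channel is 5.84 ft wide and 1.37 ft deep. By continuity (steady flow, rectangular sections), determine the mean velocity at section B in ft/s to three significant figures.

5.80 ft/s

Q = A₁V₁ = (10.11×1.37) × 3.35 = 46.40 ft³/s
A₂ = 5.84 × 1.37 = 8.001 ft²
V₂ = Q/A₂ = 46.40/8.001 = 5.799 ft/s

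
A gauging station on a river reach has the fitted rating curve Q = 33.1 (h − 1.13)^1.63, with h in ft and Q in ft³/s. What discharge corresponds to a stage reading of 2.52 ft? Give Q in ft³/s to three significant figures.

Q = 33.1 × (2.52 − 1.13)^1.63 = 33.1 × 1.39^1.63 = 56.62 ft³/s

56.6 ft³/s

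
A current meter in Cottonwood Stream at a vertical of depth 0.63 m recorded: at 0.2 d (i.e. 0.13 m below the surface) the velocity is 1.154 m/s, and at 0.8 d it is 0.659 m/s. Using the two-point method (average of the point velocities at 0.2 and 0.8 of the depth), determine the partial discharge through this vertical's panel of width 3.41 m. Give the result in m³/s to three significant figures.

1.95 m³/s

v̄ = (1.154 + 0.659) / 2 = 0.9065 m/s
q = v̄ × d × w = 0.9065 × 0.63 × 3.41 = 1.947 m³/s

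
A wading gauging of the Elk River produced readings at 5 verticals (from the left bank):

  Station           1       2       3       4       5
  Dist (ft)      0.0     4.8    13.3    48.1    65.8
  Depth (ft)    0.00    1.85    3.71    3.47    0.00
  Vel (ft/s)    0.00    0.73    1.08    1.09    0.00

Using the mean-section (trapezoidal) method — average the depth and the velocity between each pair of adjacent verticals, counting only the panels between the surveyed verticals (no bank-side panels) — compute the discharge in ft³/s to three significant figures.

175 ft³/s

Panel 1-2: Δb = 4.8 ft, d̄ = (0.00+1.85)/2 = 0.925, v̄ = (0.00+0.73)/2 = 0.365 → q = 4.8×0.925×0.365 = 1.621 ft³/s
Panel 2-3: Δb = 8.5 ft, d̄ = (1.85+3.71)/2 = 2.78, v̄ = (0.73+1.08)/2 = 0.905 → q = 8.5×2.78×0.905 = 21.39 ft³/s
Panel 3-4: Δb = 34.8 ft, d̄ = (3.71+3.47)/2 = 3.59, v̄ = (1.08+1.09)/2 = 1.085 → q = 34.8×3.59×1.085 = 135.6 ft³/s
Panel 4-5: Δb = 17.7 ft, d̄ = (3.47+0.00)/2 = 1.735, v̄ = (1.09+0.00)/2 = 0.545 → q = 17.7×1.735×0.545 = 16.74 ft³/s
Q = Σ q = 175.3 ft³/s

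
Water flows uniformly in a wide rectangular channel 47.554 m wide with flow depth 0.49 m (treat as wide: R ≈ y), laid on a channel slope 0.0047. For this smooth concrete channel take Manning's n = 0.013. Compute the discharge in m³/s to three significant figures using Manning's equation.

A = b·y = 47.554 × 0.49 = 23.30 m²
Wide channel: R ≈ y = 0.49 m
Q = (1/n)·A·R^(2/3)·S^(1/2) = (1/0.013) × 23.30 × 0.4900^(2/3) × 0.0047^(1/2) = 76.38 m³/s

76.4 m³/s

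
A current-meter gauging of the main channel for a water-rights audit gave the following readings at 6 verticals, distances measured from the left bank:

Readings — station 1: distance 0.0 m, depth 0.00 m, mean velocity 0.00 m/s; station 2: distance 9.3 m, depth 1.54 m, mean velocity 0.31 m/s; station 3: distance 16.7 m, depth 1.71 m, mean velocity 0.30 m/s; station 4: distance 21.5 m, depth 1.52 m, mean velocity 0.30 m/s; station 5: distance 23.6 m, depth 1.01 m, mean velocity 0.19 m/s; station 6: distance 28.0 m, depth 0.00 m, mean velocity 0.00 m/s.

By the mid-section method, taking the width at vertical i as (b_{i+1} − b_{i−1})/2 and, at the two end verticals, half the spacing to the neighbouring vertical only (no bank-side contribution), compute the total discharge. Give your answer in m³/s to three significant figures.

w_2 = (16.7 − 0.0)/2 = 8.35 m; q_2 = 0.31 × 1.54 × 8.35 = 3.986 m³/s
w_3 = (21.5 − 9.3)/2 = 6.1 m; q_3 = 0.30 × 1.71 × 6.1 = 3.129 m³/s
w_4 = (23.6 − 16.7)/2 = 3.45 m; q_4 = 0.30 × 1.52 × 3.45 = 1.573 m³/s
w_5 = (28.0 − 21.5)/2 = 3.25 m; q_5 = 0.19 × 1.01 × 3.25 = 0.6237 m³/s
Stations 1, 6 contribute zero (depth or velocity is 0).
Q = Σ qᵢ = 9.312 m³/s

9.31 m³/s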